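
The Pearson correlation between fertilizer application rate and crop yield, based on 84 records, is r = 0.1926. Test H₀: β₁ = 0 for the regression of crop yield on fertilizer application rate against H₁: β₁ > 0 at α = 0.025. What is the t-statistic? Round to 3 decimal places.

t = 1.777

t = r·√(n − 2)/√(1 − r²) = 0.1926·√82/√0.962905 = 1.777.
df = n − 2 = 82.
One-sided p ≈ 0.0396, which is ≥ 0.025, so fail to reject H₀.
The data do not give significant evidence of a linear association between fertilizer application rate and crop yield.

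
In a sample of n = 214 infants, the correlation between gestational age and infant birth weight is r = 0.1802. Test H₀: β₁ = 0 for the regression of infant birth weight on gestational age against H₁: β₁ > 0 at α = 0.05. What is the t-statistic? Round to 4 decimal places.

t = 2.6674

t = r·√(n − 2)/√(1 − r²) = 0.1802·√212/√0.967528 = 2.6674.
df = n − 2 = 212.
One-sided p ≈ 0.0041, which is < 0.05, so reject H₀.
There is evidence of a linear association between gestational age and infant birth weight.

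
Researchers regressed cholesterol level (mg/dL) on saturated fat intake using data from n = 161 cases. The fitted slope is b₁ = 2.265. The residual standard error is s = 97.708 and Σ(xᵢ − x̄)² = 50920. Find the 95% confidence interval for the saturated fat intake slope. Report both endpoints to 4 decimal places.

SE(b₁) = s/√Sₓₓ = 97.708/√50920 = 0.432998.
df = n − 2 = 159.
t* = t_{0.025, 159} = 1.974996.
Margin = t* × SE = 1.974996 × 0.432998 = 0.855169.
CI: 2.265 ± 0.855169 → (1.4098, 3.1202).
With 95% confidence, each one-unit increase in saturated fat intake is associated with a change of between 1.4098 and 3.1202 mg/dL in cholesterol level.

(1.4098, 3.1202)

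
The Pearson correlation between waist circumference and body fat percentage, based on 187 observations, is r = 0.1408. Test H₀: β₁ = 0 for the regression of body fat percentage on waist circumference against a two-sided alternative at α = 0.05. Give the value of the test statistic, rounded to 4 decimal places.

t = r·√(n − 2)/√(1 − r²) = 0.1408·√185/√0.980175 = 1.9344.
df = n − 2 = 185.
Two-sided p ≈ 0.0546, which is ≥ 0.05, so fail to reject H₀.
The data do not give significant evidence of a linear association between waist circumference and body fat percentage.

t = 1.9344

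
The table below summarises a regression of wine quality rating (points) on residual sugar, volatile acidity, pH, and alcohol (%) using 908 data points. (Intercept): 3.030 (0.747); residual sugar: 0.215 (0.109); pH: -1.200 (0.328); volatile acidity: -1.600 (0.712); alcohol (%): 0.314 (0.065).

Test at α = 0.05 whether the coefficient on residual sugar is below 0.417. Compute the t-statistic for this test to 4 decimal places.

t = -1.8532

Read off: b = 0.215, SE = 0.109 for residual sugar.
H₀: β₁ = 0.417 vs H₁: β₁ < 0.417.
t = (0.215 − 0.417) / 0.109 = -1.8532.
df = n − k − 1 = 908 − 4 − 1 = 903.
One-sided p ≈ 0.0321, which is < 0.05, so reject H₀.
There is evidence that the true slope on residual sugar is below 0.417 points per unit, holding the other predictors fixed.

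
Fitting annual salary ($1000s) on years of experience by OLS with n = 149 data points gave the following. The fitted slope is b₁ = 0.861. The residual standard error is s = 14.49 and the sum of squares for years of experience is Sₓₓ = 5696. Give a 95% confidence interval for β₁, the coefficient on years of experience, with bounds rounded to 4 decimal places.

SE(b₁) = s/√Sₓₓ = 14.49/√5696 = 0.191992.
df = n − 2 = 147.
t* = t_{0.025, 147} = 1.976233.
Margin = t* × SE = 1.976233 × 0.191992 = 0.379421.
CI: 0.861 ± 0.379421 → (0.4816, 1.2404).
With 95% confidence, each one-unit increase in years of experience is associated with a change of between 0.4816 and 1.2404 $1000s in annual salary.

(0.4816, 1.2404)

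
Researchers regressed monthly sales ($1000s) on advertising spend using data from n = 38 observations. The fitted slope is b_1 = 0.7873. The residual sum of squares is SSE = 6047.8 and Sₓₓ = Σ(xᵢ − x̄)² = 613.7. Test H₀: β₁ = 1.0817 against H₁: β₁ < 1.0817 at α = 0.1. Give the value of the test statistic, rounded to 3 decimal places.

MSE = SSE/(n − 2) = 6047.8/36 = 167.994.
SE(b_1) = √(MSE/Sₓₓ) = √(167.994/613.7) = 0.523202.
t = (0.7873 − 1.0817) / 0.523202 = -0.563.
df = n − 2 = 36.
One-sided p ≈ 0.2886, which is ≥ 0.1, so fail to reject H₀.
The data do not give significant evidence that the true slope on advertising spend is below 1.0817 $1000s per unit.

t = -0.563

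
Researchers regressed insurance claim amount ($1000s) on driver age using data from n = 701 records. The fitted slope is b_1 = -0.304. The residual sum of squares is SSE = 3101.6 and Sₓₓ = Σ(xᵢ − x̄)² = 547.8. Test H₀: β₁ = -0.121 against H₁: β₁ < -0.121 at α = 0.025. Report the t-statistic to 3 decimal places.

t = -2.033

MSE = SSE/(n − 2) = 3101.6/699 = 4.4372.
SE(b_1) = √(MSE/Sₓₓ) = √(4.4372/547.8) = 0.0900002.
t = (-0.304 − (-0.121)) / 0.0900002 = -2.033.
df = n − 2 = 699.
One-sided p ≈ 0.0212, which is < 0.025, so reject H₀.
There is evidence that the true slope on driver age is below -0.121 $1000s per unit.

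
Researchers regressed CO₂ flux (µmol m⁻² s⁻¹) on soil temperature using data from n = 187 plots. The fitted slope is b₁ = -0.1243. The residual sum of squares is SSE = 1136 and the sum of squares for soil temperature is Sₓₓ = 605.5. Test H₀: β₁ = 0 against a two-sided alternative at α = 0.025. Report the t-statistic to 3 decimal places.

MSE = SSE/(n − 2) = 1136/185 = 6.14054.
SE(b₁) = √(MSE/Sₓₓ) = √(6.14054/605.5) = 0.100704.
t = -0.1243 / 0.100704 = -1.234.
df = n − 2 = 185.
Two-sided p ≈ 0.2187, which is ≥ 0.025, so fail to reject H₀.
The data do not give significant evidence of an association between soil temperature and CO₂ flux.

t = -1.234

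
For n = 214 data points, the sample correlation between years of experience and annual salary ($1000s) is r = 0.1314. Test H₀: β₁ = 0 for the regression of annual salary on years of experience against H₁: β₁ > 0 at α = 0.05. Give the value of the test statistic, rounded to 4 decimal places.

t = 1.9299

t = r·√(n − 2)/√(1 − r²) = 0.1314·√212/√0.982734 = 1.9299.
df = n − 2 = 212.
One-sided p ≈ 0.0275, which is < 0.05, so reject H₀.
There is evidence of a linear association between years of experience and annual salary.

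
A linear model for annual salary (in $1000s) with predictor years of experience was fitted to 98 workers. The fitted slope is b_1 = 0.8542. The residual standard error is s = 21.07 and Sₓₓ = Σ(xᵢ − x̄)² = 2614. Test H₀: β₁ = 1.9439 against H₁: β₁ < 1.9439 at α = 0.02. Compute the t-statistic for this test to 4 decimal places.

SE(b_1) = s/√Sₓₓ = 21.07/√2614 = 0.412109.
t = (0.8542 − 1.9439) / 0.412109 = -2.6442.
df = n − 2 = 96.
One-sided p ≈ 0.0048, which is < 0.02, so reject H₀.
There is evidence that the true slope on years of experience is below 1.9439 $1000s per unit.

t = -2.6442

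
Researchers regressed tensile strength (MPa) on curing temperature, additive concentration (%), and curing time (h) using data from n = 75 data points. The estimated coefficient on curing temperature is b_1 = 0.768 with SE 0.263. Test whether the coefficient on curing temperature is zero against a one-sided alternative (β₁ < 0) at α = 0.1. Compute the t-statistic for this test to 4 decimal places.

t = 2.9202

H₀: β₁ = 0 vs H₁: β₁ < 0.
t = (b_1 − β₁⁰)/SE = 0.768 / 0.263 = 2.9202.
df = n − k − 1 = 75 − 3 − 1 = 71.
One-sided p ≈ 0.9977, which is ≥ 0.1, so fail to reject H₀.
The data do not give significant evidence that the true slope on curing temperature is negative, holding the other predictors fixed.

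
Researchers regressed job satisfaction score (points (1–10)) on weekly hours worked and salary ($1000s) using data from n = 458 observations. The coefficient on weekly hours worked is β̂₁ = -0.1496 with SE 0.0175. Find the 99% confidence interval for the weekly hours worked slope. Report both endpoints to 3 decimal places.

df = n − k − 1 = 458 − 2 − 1 = 455.
t* = t_{0.005, 455} = 2.586678.
Margin = t* × SE = 2.586678 × 0.0175 = 0.04527.
CI: -0.1496 ± 0.04527 → (-0.195, -0.104).
With 99% confidence, each one-unit increase in weekly hours worked is associated with a change of between -0.195 and -0.104 points (1–10) in job satisfaction score, holding the other predictors fixed.

(-0.195, -0.104)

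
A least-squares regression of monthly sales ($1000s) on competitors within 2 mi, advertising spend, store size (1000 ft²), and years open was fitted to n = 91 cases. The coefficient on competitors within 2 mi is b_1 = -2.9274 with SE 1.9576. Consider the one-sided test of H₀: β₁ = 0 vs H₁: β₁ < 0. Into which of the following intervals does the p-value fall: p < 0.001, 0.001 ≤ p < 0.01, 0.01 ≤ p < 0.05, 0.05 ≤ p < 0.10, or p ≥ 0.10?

0.05 ≤ p < 0.10

t = -2.9274 / 1.9576 = -1.495.
df = n − k − 1 = 91 − 4 − 1 = 86.
One-sided p = P(T_{86} < t) ≈ 0.0692.
So 0.05 ≤ p < 0.10.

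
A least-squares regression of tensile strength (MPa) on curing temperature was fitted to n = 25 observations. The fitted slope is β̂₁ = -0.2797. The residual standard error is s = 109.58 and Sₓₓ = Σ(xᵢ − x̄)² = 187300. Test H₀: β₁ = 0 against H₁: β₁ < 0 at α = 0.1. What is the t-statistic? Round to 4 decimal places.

t = -1.1047

SE(β̂₁) = s/√Sₓₓ = 109.58/√187300 = 0.253199.
t = -0.2797 / 0.253199 = -1.1047.
df = n − 2 = 23.
One-sided p ≈ 0.1404, which is ≥ 0.1, so fail to reject H₀.
The data do not give significant evidence that the true slope on curing temperature is negative.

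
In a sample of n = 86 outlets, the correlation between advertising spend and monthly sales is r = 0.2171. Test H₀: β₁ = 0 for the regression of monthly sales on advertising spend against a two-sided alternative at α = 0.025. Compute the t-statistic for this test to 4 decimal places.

t = 2.0384

t = r·√(n − 2)/√(1 − r²) = 0.2171·√84/√0.952868 = 2.0384.
df = n − 2 = 84.
Two-sided p ≈ 0.0447, which is ≥ 0.025, so fail to reject H₀.
The data do not give significant evidence of a linear association between advertising spend and monthly sales.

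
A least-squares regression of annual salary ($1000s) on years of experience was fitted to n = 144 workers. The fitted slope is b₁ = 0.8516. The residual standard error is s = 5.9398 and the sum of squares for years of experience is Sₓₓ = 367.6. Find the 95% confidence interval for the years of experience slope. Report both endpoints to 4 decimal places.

(0.2392, 1.4640)

SE(b₁) = s/√Sₓₓ = 5.9398/√367.6 = 0.309802.
df = n − 2 = 142.
t* = t_{0.025, 142} = 1.976811.
Margin = t* × SE = 1.976811 × 0.309802 = 0.612420.
CI: 0.8516 ± 0.612420 → (0.2392, 1.4640).
With 95% confidence, each one-unit increase in years of experience is associated with a change of between 0.2392 and 1.4640 $1000s in annual salary.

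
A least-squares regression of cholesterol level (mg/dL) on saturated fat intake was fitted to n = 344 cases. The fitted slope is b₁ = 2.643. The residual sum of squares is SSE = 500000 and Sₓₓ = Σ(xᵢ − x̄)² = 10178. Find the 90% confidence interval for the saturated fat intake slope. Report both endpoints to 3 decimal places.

MSE = SSE/(n − 2) = 500000/342 = 1461.99.
SE(b₁) = √(MSE/Sₓₓ) = √(1461.99/10178) = 0.379001.
df = n − 2 = 342.
t* = t_{0.05, 342} = 1.649321.
Margin = t* × SE = 1.649321 × 0.379001 = 0.62509.
CI: 2.643 ± 0.62509 → (2.018, 3.268).
With 90% confidence, each one-unit increase in saturated fat intake is associated with a change of between 2.018 and 3.268 mg/dL in cholesterol level.

(2.018, 3.268)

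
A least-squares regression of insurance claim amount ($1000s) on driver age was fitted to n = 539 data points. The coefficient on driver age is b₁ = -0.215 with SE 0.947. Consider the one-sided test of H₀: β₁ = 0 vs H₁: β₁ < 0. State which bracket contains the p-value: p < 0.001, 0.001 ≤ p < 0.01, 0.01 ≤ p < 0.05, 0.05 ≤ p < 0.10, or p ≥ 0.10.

p ≥ 0.10

t = -0.215 / 0.947 = -0.227.
df = n − 2 = 539 − 2 = 537.
One-sided p = P(T_{537} < t) ≈ 0.4102.
So p ≥ 0.10.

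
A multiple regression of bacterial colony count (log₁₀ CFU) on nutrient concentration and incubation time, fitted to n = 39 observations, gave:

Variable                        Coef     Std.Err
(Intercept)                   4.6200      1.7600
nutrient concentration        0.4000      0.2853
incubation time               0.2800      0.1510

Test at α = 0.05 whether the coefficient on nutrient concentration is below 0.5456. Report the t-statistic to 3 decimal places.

Read off: b = 0.4000, SE = 0.2853 for nutrient concentration.
H₀: β₁ = 0.5456 vs H₁: β₁ < 0.5456.
t = (0.4000 − 0.5456) / 0.2853 = -0.510.
df = n − k − 1 = 39 − 2 − 1 = 36.
One-sided p ≈ 0.3065, which is ≥ 0.05, so fail to reject H₀.
The data do not give significant evidence that the true slope on nutrient concentration is below 0.5456 log₁₀ CFU per unit, holding the other predictors fixed.

t = -0.510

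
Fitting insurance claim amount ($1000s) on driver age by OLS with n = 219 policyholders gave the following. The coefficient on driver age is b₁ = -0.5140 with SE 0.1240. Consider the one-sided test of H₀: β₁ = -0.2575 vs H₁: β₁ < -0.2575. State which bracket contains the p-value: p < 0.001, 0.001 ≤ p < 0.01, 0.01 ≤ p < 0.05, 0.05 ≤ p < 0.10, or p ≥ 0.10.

0.01 ≤ p < 0.05

t = (-0.5140 − (-0.2575)) / 0.1240 = -2.069.
df = n − 2 = 219 − 2 = 217.
One-sided p = P(T_{217} < t) ≈ 0.0199.
So 0.01 ≤ p < 0.05.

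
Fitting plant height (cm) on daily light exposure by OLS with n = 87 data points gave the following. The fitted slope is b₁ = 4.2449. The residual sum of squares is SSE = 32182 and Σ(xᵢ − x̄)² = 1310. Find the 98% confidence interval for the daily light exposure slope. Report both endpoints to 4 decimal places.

MSE = SSE/(n − 2) = 32182/85 = 378.612.
SE(b₁) = √(MSE/Sₓₓ) = √(378.612/1310) = 0.537603.
df = n − 2 = 85.
t* = t_{0.01, 85} = 2.371022.
Margin = t* × SE = 2.371022 × 0.537603 = 1.274668.
CI: 4.2449 ± 1.274668 → (2.9702, 5.5196).
With 98% confidence, each one-unit increase in daily light exposure is associated with a change of between 2.9702 and 5.5196 cm in plant height.

(2.9702, 5.5196)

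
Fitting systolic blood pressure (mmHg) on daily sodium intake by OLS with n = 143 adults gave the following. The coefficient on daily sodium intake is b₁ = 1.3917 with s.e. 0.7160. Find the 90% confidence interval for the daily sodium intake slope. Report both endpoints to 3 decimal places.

df = n − 2 = 143 − 2 = 141.
t* = t_{0.05, 141} = 1.655732.
Margin = t* × SE = 1.655732 × 0.7160 = 1.18550.
CI: 1.3917 ± 1.18550 → (0.206, 2.577).
With 90% confidence, each one-unit increase in daily sodium intake is associated with a change of between 0.206 and 2.577 mmHg in systolic blood pressure.

(0.206, 2.577)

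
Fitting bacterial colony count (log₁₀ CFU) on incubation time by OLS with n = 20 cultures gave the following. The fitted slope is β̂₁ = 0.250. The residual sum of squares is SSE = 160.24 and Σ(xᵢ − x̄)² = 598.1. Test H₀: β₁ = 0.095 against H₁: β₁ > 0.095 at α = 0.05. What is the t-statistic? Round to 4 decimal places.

t = 1.2705

MSE = SSE/(n − 2) = 160.24/18 = 8.90222.
SE(β̂₁) = √(MSE/Sₓₓ) = √(8.90222/598.1) = 0.122001.
t = (0.250 − 0.095) / 0.122001 = 1.2705.
df = n − 2 = 18.
One-sided p ≈ 0.1100, which is ≥ 0.05, so fail to reject H₀.
The data do not give significant evidence that the true slope on incubation time exceeds 0.095 log₁₀ CFU per unit.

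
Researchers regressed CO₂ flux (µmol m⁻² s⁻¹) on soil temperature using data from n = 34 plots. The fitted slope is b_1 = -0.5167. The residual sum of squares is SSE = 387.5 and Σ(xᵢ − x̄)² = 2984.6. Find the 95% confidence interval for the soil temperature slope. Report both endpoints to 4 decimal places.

(-0.6464, -0.3870)

MSE = SSE/(n − 2) = 387.5/32 = 12.1094.
SE(b_1) = √(MSE/Sₓₓ) = √(12.1094/2984.6) = 0.0636968.
df = n − 2 = 32.
t* = t_{0.025, 32} = 2.036933.
Margin = t* × SE = 2.036933 × 0.0636968 = 0.129746.
CI: -0.5167 ± 0.129746 → (-0.6464, -0.3870).
With 95% confidence, each one-unit increase in soil temperature is associated with a change of between -0.6464 and -0.3870 µmol m⁻² s⁻¹ in CO₂ flux.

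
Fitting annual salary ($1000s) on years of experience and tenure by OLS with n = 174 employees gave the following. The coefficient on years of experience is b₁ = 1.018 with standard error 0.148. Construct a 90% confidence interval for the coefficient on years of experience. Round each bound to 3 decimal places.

(0.773, 1.263)

df = n − k − 1 = 174 − 2 − 1 = 171.
t* = t_{0.05, 171} = 1.653813.
Margin = t* × SE = 1.653813 × 0.148 = 0.24476.
CI: 1.018 ± 0.24476 → (0.773, 1.263).
With 90% confidence, each one-unit increase in years of experience is associated with a change of between 0.773 and 1.263 $1000s in annual salary, holding the other predictors fixed.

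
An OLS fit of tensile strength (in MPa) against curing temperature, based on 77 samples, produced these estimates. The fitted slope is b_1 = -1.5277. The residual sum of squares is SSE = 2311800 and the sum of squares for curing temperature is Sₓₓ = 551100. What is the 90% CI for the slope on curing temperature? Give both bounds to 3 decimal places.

(-1.922, -1.134)

MSE = SSE/(n − 2) = 2311800/75 = 30824.
SE(b_1) = √(MSE/Sₓₓ) = √(30824/551100) = 0.236499.
df = n − 2 = 75.
t* = t_{0.05, 75} = 1.665425.
Margin = t* × SE = 1.665425 × 0.236499 = 0.39387.
CI: -1.5277 ± 0.39387 → (-1.922, -1.134).
With 90% confidence, each one-unit increase in curing temperature is associated with a change of between -1.922 and -1.134 MPa in tensile strength.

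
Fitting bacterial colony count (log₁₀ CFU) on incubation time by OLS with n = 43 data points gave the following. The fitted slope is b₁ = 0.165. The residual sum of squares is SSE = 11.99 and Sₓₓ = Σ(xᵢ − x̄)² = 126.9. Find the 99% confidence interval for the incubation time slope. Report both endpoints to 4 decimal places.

MSE = SSE/(n − 2) = 11.99/41 = 0.292439.
SE(b₁) = √(MSE/Sₓₓ) = √(0.292439/126.9) = 0.048005.
df = n − 2 = 41.
t* = t_{0.005, 41} = 2.701181.
Margin = t* × SE = 2.701181 × 0.048005 = 0.129670.
CI: 0.165 ± 0.129670 → (0.0353, 0.2947).
With 99% confidence, each one-unit increase in incubation time is associated with a change of between 0.0353 and 0.2947 log₁₀ CFU in bacterial colony count.

(0.0353, 0.2947)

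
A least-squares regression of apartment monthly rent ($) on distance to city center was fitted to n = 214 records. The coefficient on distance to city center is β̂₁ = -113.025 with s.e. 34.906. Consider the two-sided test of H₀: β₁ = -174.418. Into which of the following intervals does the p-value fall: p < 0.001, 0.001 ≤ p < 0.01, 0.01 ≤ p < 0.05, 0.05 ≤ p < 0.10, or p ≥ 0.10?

0.05 ≤ p < 0.10

t = (-113.025 − (-174.418)) / 34.906 = 1.759.
df = n − 2 = 214 − 2 = 212.
Two-sided p = 2·P(T_{212} > |t|) ≈ 0.0801.
So 0.05 ≤ p < 0.10.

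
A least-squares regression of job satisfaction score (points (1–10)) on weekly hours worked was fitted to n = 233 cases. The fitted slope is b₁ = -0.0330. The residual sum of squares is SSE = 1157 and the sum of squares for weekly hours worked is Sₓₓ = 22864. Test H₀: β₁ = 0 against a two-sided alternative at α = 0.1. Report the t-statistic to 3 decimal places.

t = -2.230

MSE = SSE/(n − 2) = 1157/231 = 5.00866.
SE(b₁) = √(MSE/Sₓₓ) = √(5.00866/22864) = 0.0148008.
t = -0.0330 / 0.0148008 = -2.230.
df = n − 2 = 231.
Two-sided p ≈ 0.0267, which is < 0.1, so reject H₀.
There is evidence that weekly hours worked is associated with job satisfaction score.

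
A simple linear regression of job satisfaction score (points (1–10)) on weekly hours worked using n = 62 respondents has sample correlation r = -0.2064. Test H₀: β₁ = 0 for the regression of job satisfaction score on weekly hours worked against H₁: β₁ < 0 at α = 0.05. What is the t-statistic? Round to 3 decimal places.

t = r·√(n − 2)/√(1 − r²) = -0.2064·√60/√0.957399 = -1.634.
df = n − 2 = 60.
One-sided p ≈ 0.0538, which is ≥ 0.05, so fail to reject H₀.
The data do not give significant evidence of a linear association between weekly hours worked and job satisfaction score.

t = -1.634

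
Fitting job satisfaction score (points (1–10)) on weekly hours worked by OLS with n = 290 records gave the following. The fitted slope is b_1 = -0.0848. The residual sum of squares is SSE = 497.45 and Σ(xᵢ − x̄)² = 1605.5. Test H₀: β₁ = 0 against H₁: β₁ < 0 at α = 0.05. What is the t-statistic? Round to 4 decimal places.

MSE = SSE/(n − 2) = 497.45/288 = 1.72726.
SE(b_1) = √(MSE/Sₓₓ) = √(1.72726/1605.5) = 0.0328.
t = -0.0848 / 0.0328 = -2.5854.
df = n − 2 = 288.
One-sided p ≈ 0.0051, which is < 0.05, so reject H₀.
There is evidence that the true slope on weekly hours worked is negative.

t = -2.5854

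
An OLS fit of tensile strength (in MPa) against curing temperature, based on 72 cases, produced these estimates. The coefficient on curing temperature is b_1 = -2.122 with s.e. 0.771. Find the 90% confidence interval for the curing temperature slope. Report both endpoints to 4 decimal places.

df = n − 2 = 72 − 2 = 70.
t* = t_{0.05, 70} = 1.666914.
Margin = t* × SE = 1.666914 × 0.771 = 1.285191.
CI: -2.122 ± 1.285191 → (-3.4072, -0.8368).
With 90% confidence, each one-unit increase in curing temperature is associated with a change of between -3.4072 and -0.8368 MPa in tensile strength.

(-3.4072, -0.8368)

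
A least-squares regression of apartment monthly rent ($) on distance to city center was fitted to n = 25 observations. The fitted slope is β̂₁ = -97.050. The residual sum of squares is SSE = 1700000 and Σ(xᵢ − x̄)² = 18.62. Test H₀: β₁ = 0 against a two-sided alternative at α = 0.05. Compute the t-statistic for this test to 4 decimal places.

MSE = SSE/(n − 2) = 1700000/23 = 73913.
SE(β̂₁) = √(MSE/Sₓₓ) = √(73913/18.62) = 63.0044.
t = -97.050 / 63.0044 = -1.5404.
df = n − 2 = 23.
Two-sided p ≈ 0.1371, which is ≥ 0.05, so fail to reject H₀.
The data do not give significant evidence of an association between distance to city center and apartment monthly rent.

t = -1.5404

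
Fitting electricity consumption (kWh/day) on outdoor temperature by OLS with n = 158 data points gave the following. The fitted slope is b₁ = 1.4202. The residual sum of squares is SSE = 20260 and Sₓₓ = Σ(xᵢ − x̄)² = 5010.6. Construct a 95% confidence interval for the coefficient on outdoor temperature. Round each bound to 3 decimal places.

(1.102, 1.738)

MSE = SSE/(n − 2) = 20260/156 = 129.872.
SE(b₁) = √(MSE/Sₓₓ) = √(129.872/5010.6) = 0.160995.
df = n − 2 = 156.
t* = t_{0.025, 156} = 1.975288.
Margin = t* × SE = 1.975288 × 0.160995 = 0.31801.
CI: 1.4202 ± 0.31801 → (1.102, 1.738).
With 95% confidence, each one-unit increase in outdoor temperature is associated with a change of between 1.102 and 1.738 kWh/day in electricity consumption.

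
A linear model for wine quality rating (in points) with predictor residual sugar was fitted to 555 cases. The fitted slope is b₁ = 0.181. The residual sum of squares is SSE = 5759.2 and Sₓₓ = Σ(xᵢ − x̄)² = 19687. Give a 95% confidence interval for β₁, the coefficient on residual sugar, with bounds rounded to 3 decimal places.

(0.136, 0.226)

MSE = SSE/(n − 2) = 5759.2/553 = 10.4145.
SE(b₁) = √(MSE/Sₓₓ) = √(10.4145/19687) = 0.023.
df = n − 2 = 553.
t* = t_{0.025, 553} = 1.964263.
Margin = t* × SE = 1.964263 × 0.023 = 0.04518.
CI: 0.181 ± 0.04518 → (0.136, 0.226).
With 95% confidence, each one-unit increase in residual sugar is associated with a change of between 0.136 and 0.226 points in wine quality rating.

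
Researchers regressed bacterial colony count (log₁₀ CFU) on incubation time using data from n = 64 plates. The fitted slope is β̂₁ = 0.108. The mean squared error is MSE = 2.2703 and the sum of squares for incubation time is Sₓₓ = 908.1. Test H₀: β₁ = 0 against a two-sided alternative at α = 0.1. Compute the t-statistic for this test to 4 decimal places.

SE(β̂₁) = √(MSE/Sₓₓ) = √(2.2703/908.1) = 0.0500006.
t = 0.108 / 0.0500006 = 2.1600.
df = n − 2 = 62.
Two-sided p ≈ 0.0346, which is < 0.1, so reject H₀.
There is evidence that incubation time is associated with bacterial colony count.

t = 2.1600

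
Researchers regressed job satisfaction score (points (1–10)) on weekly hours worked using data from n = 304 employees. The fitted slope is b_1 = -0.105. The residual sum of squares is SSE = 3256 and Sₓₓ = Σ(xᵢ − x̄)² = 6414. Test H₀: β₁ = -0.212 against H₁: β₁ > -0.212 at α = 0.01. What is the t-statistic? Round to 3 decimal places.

t = 2.610

MSE = SSE/(n − 2) = 3256/302 = 10.7815.
SE(b_1) = √(MSE/Sₓₓ) = √(10.7815/6414) = 0.0409991.
t = (-0.105 − (-0.212)) / 0.0409991 = 2.610.
df = n − 2 = 302.
One-sided p ≈ 0.0048, which is < 0.01, so reject H₀.
There is evidence that the true slope on weekly hours worked exceeds -0.212 points (1–10) per unit.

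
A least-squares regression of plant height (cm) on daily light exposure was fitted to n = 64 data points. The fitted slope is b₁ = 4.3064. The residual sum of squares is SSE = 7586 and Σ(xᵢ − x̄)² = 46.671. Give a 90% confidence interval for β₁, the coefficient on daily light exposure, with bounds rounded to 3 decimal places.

MSE = SSE/(n − 2) = 7586/62 = 122.355.
SE(b₁) = √(MSE/Sₓₓ) = √(122.355/46.671) = 1.61915.
df = n − 2 = 62.
t* = t_{0.05, 62} = 1.669804.
Margin = t* × SE = 1.669804 × 1.61915 = 2.70366.
CI: 4.3064 ± 2.70366 → (1.603, 7.010).
With 90% confidence, each one-unit increase in daily light exposure is associated with a change of between 1.603 and 7.010 cm in plant height.

(1.603, 7.010)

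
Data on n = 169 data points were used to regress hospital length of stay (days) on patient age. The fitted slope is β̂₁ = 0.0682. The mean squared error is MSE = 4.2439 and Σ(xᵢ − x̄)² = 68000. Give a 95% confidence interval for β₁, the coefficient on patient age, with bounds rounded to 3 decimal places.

(0.053, 0.084)

SE(β̂₁) = √(MSE/Sₓₓ) = √(4.2439/68000) = 0.00790002.
df = n − 2 = 167.
t* = t_{0.025, 167} = 1.974271.
Margin = t* × SE = 1.974271 × 0.00790002 = 0.01560.
CI: 0.0682 ± 0.01560 → (0.053, 0.084).
With 95% confidence, each one-unit increase in patient age is associated with a change of between 0.053 and 0.084 days in hospital length of stay.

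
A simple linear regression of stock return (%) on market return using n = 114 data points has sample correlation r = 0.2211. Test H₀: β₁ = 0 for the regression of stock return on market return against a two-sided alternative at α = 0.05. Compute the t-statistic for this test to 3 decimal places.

t = 2.399

t = r·√(n − 2)/√(1 − r²) = 0.2211·√112/√0.951115 = 2.399.
df = n − 2 = 112.
Two-sided p ≈ 0.0181, which is < 0.05, so reject H₀.
There is evidence of a linear association between market return and stock return.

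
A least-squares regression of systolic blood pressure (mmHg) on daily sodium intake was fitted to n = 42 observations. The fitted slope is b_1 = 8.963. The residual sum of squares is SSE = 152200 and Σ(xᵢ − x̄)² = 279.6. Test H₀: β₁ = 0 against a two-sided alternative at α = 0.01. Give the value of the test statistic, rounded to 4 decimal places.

t = 2.4297

MSE = SSE/(n − 2) = 152200/40 = 3805.
SE(b_1) = √(MSE/Sₓₓ) = √(3805/279.6) = 3.689.
t = 8.963 / 3.689 = 2.4297.
df = n − 2 = 40.
Two-sided p ≈ 0.0197, which is ≥ 0.01, so fail to reject H₀.
The data do not give significant evidence of an association between daily sodium intake and systolic blood pressure.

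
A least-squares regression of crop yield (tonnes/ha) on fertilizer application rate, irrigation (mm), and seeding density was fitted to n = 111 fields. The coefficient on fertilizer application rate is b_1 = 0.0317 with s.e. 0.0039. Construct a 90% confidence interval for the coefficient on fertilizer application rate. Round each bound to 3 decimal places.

df = n − k − 1 = 111 − 3 − 1 = 107.
t* = t_{0.05, 107} = 1.659219.
Margin = t* × SE = 1.659219 × 0.0039 = 0.00647.
CI: 0.0317 ± 0.00647 → (0.025, 0.038).
With 90% confidence, each one-unit increase in fertilizer application rate is associated with a change of between 0.025 and 0.038 tonnes/ha in crop yield, holding the other predictors fixed.

(0.025, 0.038)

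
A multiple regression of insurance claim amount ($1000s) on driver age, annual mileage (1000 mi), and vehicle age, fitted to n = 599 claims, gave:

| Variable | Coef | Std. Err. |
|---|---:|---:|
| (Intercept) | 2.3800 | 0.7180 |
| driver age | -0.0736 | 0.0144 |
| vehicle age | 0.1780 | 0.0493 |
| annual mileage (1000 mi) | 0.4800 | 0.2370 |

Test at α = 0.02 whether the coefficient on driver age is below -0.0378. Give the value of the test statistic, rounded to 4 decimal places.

Read off: b = -0.0736, SE = 0.0144 for driver age.
H₀: β₁ = -0.0378 vs H₁: β₁ < -0.0378.
t = (-0.0736 − (-0.0378)) / 0.0144 = -2.4861.
df = n − k − 1 = 599 − 3 − 1 = 595.
One-sided p ≈ 0.0066, which is < 0.02, so reject H₀.
There is evidence that the true slope on driver age is below -0.0378 $1000s per unit, holding the other predictors fixed.

t = -2.4861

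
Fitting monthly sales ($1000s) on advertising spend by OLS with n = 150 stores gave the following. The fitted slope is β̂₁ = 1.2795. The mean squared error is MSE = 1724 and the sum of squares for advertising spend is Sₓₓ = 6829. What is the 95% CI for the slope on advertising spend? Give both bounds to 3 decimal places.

(0.287, 2.272)

SE(β̂₁) = √(MSE/Sₓₓ) = √(1724/6829) = 0.502447.
df = n − 2 = 148.
t* = t_{0.025, 148} = 1.976122.
Margin = t* × SE = 1.976122 × 0.502447 = 0.99290.
CI: 1.2795 ± 0.99290 → (0.287, 2.272).
With 95% confidence, each one-unit increase in advertising spend is associated with a change of between 0.287 and 2.272 $1000s in monthly sales.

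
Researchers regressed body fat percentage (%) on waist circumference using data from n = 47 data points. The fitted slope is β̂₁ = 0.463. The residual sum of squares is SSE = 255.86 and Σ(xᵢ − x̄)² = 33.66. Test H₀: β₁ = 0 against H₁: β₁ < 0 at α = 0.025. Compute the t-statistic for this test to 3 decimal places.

t = 1.127

MSE = SSE/(n − 2) = 255.86/45 = 5.68578.
SE(β̂₁) = √(MSE/Sₓₓ) = √(5.68578/33.66) = 0.410996.
t = 0.463 / 0.410996 = 1.127.
df = n − 2 = 45.
One-sided p ≈ 0.8670, which is ≥ 0.025, so fail to reject H₀.
The data do not give significant evidence that the true slope on waist circumference is negative.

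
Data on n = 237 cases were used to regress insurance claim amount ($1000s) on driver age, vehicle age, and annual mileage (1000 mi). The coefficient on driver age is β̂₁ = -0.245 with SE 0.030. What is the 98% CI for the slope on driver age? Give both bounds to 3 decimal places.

df = n − k − 1 = 237 − 3 − 1 = 233.
t* = t_{0.01, 233} = 2.342458.
Margin = t* × SE = 2.342458 × 0.030 = 0.07027.
CI: -0.245 ± 0.07027 → (-0.315, -0.175).
With 98% confidence, each one-unit increase in driver age is associated with a change of between -0.315 and -0.175 $1000s in insurance claim amount, holding the other predictors fixed.

(-0.315, -0.175)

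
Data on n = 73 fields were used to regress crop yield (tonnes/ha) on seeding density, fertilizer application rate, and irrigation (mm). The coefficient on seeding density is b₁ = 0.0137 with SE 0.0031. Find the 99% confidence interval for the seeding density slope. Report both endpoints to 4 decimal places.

(0.0055, 0.0219)

df = n − k − 1 = 73 − 3 − 1 = 69.
t* = t_{0.005, 69} = 2.648977.
Margin = t* × SE = 2.648977 × 0.0031 = 0.008212.
CI: 0.0137 ± 0.008212 → (0.0055, 0.0219).
With 99% confidence, each one-unit increase in seeding density is associated with a change of between 0.0055 and 0.0219 tonnes/ha in crop yield, holding the other predictors fixed.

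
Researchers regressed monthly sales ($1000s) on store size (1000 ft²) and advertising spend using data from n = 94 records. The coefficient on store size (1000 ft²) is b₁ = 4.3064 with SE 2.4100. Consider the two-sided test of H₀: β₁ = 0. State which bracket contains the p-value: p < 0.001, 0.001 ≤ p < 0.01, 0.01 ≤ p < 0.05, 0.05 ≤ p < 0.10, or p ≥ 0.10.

t = 4.3064 / 2.4100 = 1.787.
df = n − k − 1 = 94 − 2 − 1 = 91.
Two-sided p = 2·P(T_{91} > |t|) ≈ 0.0773.
So 0.05 ≤ p < 0.10.

0.05 ≤ p < 0.10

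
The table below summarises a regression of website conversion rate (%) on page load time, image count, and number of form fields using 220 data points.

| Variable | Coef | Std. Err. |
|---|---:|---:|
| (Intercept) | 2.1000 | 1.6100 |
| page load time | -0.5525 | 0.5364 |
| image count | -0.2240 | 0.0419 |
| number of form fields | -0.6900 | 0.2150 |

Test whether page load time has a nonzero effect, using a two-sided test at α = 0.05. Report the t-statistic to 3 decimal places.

t = -1.030

Read off: b = -0.5525, SE = 0.5364 for page load time.
H₀: β₁ = 0 vs H₁: β₁ ≠ 0.
t = -0.5525 / 0.5364 = -1.030.
df = n − k − 1 = 220 − 3 − 1 = 216.
Two-sided p ≈ 0.3042, which is ≥ 0.05, so fail to reject H₀.
The data do not give significant evidence of an association between page load time and website conversion rate, after adjusting for the other predictors.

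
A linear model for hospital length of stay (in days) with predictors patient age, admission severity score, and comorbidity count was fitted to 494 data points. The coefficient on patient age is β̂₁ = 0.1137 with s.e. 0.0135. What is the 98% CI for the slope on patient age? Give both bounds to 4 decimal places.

df = n − k − 1 = 494 − 3 − 1 = 490.
t* = t_{0.01, 490} = 2.333982.
Margin = t* × SE = 2.333982 × 0.0135 = 0.031509.
CI: 0.1137 ± 0.031509 → (0.0822, 0.1452).
With 98% confidence, each one-unit increase in patient age is associated with a change of between 0.0822 and 0.1452 days in hospital length of stay, holding the other predictors fixed.

(0.0822, 0.1452)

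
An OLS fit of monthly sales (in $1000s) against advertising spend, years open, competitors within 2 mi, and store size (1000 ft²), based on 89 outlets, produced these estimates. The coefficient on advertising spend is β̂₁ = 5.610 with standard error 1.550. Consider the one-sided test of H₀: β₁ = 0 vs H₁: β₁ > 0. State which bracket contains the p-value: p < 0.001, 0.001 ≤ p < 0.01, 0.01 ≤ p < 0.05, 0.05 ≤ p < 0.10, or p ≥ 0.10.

p < 0.001

t = 5.610 / 1.550 = 3.619.
df = n − k − 1 = 89 − 4 − 1 = 84.
One-sided p = P(T_{84} > t) ≈ 0.0003.
So p < 0.001.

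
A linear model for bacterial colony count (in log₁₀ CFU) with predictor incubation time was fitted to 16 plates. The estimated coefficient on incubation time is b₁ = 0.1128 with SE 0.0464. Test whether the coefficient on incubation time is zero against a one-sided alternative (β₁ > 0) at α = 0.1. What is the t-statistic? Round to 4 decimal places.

t = 2.4310

H₀: β₁ = 0 vs H₁: β₁ > 0.
t = (b₁ − β₁⁰)/SE = 0.1128 / 0.0464 = 2.4310.
df = n − 2 = 16 − 2 = 14.
One-sided p ≈ 0.0145, which is < 0.1, so reject H₀.
There is evidence that the true slope on incubation time is positive.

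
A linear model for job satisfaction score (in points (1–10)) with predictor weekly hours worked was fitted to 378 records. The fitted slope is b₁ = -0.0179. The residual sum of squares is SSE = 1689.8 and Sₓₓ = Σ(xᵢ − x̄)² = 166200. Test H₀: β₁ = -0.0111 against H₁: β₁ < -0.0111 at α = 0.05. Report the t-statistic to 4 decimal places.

t = -1.3077

MSE = SSE/(n − 2) = 1689.8/376 = 4.49415.
SE(b₁) = √(MSE/Sₓₓ) = √(4.49415/166200) = 0.00520006.
t = (-0.0179 − (-0.0111)) / 0.00520006 = -1.3077.
df = n − 2 = 376.
One-sided p ≈ 0.0959, which is ≥ 0.05, so fail to reject H₀.
The data do not give significant evidence that the true slope on weekly hours worked is below -0.0111 points (1–10) per unit.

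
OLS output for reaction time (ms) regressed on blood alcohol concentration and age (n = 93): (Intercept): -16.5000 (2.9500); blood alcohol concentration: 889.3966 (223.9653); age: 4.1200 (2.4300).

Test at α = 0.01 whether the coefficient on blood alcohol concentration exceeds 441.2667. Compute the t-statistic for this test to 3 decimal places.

Read off: b = 889.3966, SE = 223.9653 for blood alcohol concentration.
H₀: β₁ = 441.2667 vs H₁: β₁ > 441.2667.
t = (889.3966 − 441.2667) / 223.9653 = 2.001.
df = n − k − 1 = 93 − 2 − 1 = 90.
One-sided p ≈ 0.0242, which is ≥ 0.01, so fail to reject H₀.
The data do not give significant evidence that the true slope on blood alcohol concentration exceeds 441.2667 ms per unit, holding the other predictors fixed.

t = 2.001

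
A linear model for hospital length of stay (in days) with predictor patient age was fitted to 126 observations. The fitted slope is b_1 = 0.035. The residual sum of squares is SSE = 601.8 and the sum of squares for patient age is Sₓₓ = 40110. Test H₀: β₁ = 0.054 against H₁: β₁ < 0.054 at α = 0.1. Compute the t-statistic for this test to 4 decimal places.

MSE = SSE/(n − 2) = 601.8/124 = 4.85323.
SE(b_1) = √(MSE/Sₓₓ) = √(4.85323/40110) = 0.0109999.
t = (0.035 − 0.054) / 0.0109999 = -1.7273.
df = n − 2 = 124.
One-sided p ≈ 0.0433, which is < 0.1, so reject H₀.
There is evidence that the true slope on patient age is below 0.054 days per unit.

t = -1.7273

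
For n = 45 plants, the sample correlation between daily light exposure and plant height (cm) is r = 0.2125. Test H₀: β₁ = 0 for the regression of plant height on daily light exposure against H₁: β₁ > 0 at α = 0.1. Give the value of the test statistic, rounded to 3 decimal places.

t = 1.426

t = r·√(n − 2)/√(1 − r²) = 0.2125·√43/√0.954844 = 1.426.
df = n − 2 = 43.
One-sided p ≈ 0.0805, which is < 0.1, so reject H₀.
There is evidence of a linear association between daily light exposure and plant height.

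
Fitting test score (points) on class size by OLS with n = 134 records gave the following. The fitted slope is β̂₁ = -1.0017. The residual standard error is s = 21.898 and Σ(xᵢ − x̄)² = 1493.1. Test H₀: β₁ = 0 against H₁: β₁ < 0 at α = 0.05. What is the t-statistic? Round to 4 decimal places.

SE(β̂₁) = s/√Sₓₓ = 21.898/√1493.1 = 0.566709.
t = -1.0017 / 0.566709 = -1.7676.
df = n − 2 = 132.
One-sided p ≈ 0.0397, which is < 0.05, so reject H₀.
There is evidence that the true slope on class size is negative.

t = -1.7676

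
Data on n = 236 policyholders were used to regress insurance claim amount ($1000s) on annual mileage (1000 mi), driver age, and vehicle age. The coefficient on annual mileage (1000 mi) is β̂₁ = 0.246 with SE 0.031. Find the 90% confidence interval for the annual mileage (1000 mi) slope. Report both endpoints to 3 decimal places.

df = n − k − 1 = 236 − 3 − 1 = 232.
t* = t_{0.05, 232} = 1.651448.
Margin = t* × SE = 1.651448 × 0.031 = 0.05119.
CI: 0.246 ± 0.05119 → (0.195, 0.297).
With 90% confidence, each one-unit increase in annual mileage (1000 mi) is associated with a change of between 0.195 and 0.297 $1000s in insurance claim amount, holding the other predictors fixed.

(0.195, 0.297)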